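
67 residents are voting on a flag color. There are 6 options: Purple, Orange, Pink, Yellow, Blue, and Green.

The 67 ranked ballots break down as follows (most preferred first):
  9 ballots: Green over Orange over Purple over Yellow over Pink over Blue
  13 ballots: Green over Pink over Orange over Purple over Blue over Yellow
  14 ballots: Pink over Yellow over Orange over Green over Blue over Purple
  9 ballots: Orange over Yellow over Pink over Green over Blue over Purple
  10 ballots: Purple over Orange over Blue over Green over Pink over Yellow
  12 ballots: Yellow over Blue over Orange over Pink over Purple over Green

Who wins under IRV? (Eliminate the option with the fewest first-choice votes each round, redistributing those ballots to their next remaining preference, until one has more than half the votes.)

Yellow

Round 1: Purple 10, Orange 9, Pink 14, Yellow 12, Blue 0, Green 22. Blue eliminated.
Round 2: Purple 10, Orange 9, Pink 14, Yellow 12, Green 22. Orange eliminated.
Round 3: Purple 10, Pink 14, Yellow 21, Green 22. Purple eliminated.
Round 4: Pink 14, Yellow 21, Green 32. Pink eliminated.
Round 5: Yellow 35, Green 32. Yellow has a majority (≥34).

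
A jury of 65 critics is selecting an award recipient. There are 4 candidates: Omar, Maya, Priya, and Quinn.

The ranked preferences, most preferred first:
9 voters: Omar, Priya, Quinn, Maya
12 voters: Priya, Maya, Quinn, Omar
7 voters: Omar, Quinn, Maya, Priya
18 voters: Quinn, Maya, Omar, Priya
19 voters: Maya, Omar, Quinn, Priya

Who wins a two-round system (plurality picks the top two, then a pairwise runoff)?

Round 1 first-place votes: Omar 16, Maya 19, Priya 12, Quinn 18. Maya and Quinn advance.
Runoff: Maya is ranked above Quinn on 31 ballots, Quinn above Maya on 34.

Quinn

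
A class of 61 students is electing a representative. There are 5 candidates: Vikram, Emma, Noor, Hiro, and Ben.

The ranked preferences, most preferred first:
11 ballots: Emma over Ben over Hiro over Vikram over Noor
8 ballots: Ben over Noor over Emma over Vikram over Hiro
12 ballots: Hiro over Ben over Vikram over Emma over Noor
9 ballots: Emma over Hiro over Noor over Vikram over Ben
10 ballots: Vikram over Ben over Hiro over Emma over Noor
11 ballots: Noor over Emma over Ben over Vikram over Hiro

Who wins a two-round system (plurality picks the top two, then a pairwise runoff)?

Round 1 first-place votes: Vikram 10, Emma 20, Noor 11, Hiro 12, Ben 8. Emma and Hiro advance.
Runoff: Emma is ranked above Hiro on 39 ballots, Hiro above Emma on 22.

Emma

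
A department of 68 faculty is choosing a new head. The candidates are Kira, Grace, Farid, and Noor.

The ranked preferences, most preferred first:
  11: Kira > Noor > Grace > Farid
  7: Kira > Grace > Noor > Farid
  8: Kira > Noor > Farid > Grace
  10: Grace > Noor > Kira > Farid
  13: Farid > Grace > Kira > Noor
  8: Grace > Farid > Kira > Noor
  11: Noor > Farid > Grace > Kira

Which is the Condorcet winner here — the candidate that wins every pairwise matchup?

Grace

Grace vs Kira: 42–26
Grace vs Farid: 36–32
Grace vs Noor: 38–30
Grace beats every other candidate.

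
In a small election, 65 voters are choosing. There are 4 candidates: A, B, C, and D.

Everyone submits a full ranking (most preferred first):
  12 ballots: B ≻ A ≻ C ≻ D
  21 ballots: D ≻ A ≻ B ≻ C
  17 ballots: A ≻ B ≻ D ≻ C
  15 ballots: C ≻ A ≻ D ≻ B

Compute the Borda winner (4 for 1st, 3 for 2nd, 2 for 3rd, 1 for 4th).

A

A: 12×3 + 21×3 + 17×4 + 15×3 = 212
B: 12×4 + 21×2 + 17×3 + 15×1 = 156
C: 12×2 + 21×1 + 17×1 + 15×4 = 122
D: 12×1 + 21×4 + 17×2 + 15×2 = 160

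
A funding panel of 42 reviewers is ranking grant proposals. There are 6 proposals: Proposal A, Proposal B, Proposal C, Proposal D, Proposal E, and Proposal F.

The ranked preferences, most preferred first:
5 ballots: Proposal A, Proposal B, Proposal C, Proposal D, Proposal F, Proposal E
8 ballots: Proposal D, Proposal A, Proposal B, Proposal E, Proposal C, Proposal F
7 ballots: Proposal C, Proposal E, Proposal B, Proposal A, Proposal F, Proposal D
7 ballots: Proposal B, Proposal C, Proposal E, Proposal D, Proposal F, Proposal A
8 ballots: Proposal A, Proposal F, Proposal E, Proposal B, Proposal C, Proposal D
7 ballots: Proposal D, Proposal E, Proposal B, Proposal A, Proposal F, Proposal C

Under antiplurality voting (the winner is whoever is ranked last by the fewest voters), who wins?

Proposal B

Last-place votes: Proposal A 7, Proposal B 0, Proposal C 7, Proposal D 15, Proposal E 5, Proposal F 8.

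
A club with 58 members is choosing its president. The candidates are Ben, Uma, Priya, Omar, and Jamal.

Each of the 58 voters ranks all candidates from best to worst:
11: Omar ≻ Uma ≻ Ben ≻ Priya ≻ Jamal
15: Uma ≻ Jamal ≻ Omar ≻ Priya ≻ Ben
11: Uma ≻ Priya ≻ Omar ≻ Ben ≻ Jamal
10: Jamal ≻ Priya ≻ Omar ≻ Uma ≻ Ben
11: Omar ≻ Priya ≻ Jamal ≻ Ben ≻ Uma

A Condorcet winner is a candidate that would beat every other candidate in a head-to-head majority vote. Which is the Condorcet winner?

Omar

Omar vs Ben: 58–0
Omar vs Uma: 32–26
Omar vs Priya: 37–21
Omar vs Jamal: 33–25
Omar beats every other candidate.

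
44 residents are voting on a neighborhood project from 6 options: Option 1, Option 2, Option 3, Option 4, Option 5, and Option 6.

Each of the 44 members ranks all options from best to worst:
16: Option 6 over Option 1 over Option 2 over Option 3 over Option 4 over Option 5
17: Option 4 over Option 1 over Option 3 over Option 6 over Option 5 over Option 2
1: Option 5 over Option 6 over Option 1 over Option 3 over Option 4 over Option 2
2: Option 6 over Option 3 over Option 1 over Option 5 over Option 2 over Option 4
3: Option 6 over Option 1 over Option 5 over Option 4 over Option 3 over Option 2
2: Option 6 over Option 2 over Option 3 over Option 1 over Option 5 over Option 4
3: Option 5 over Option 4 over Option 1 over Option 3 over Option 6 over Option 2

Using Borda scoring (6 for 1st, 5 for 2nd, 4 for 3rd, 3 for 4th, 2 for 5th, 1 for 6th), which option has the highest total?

Option 1: 16×5 + 17×5 + 1×4 + 2×4 + 3×5 + 2×3 + 3×4 = 210
Option 2: 16×4 + 17×1 + 1×1 + 2×2 + 3×1 + 2×5 + 3×1 = 102
Option 3: 16×3 + 17×4 + 1×3 + 2×5 + 3×2 + 2×4 + 3×3 = 152
Option 4: 16×2 + 17×6 + 1×2 + 2×1 + 3×3 + 2×1 + 3×5 = 164
Option 5: 16×1 + 17×2 + 1×6 + 2×3 + 3×4 + 2×2 + 3×6 = 96
Option 6: 16×6 + 17×3 + 1×5 + 2×6 + 3×6 + 2×6 + 3×2 = 200

Option 1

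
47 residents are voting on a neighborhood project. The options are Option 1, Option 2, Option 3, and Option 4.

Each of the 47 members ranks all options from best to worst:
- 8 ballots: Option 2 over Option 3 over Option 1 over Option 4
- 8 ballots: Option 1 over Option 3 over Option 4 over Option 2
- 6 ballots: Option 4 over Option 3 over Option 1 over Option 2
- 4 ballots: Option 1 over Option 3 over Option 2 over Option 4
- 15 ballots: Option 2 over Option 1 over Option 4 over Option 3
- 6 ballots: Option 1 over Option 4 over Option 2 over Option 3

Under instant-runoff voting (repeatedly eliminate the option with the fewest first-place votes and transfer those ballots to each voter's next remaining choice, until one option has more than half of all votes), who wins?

Option 1

Round 1: Option 1 18, Option 2 23, Option 3 0, Option 4 6. Option 3 eliminated.
Round 2: Option 1 18, Option 2 23, Option 4 6. Option 4 eliminated.
Round 3: Option 1 24, Option 2 23. Option 1 has a majority (≥24).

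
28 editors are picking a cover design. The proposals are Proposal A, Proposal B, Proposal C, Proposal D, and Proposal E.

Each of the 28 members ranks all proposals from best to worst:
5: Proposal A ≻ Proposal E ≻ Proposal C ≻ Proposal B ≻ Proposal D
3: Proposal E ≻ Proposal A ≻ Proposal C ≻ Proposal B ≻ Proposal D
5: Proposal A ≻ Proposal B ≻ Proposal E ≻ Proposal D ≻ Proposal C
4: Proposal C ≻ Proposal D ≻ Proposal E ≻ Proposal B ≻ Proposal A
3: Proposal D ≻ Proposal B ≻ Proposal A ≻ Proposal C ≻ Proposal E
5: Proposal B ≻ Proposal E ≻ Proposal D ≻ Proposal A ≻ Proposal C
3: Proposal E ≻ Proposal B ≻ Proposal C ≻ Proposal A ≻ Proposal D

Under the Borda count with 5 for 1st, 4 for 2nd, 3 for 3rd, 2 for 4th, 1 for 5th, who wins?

Proposal E

Proposal A: 5×5 + 3×4 + 5×5 + 4×1 + 3×3 + 5×2 + 3×2 = 91
Proposal B: 5×2 + 3×2 + 5×4 + 4×2 + 3×4 + 5×5 + 3×4 = 93
Proposal C: 5×3 + 3×3 + 5×1 + 4×5 + 3×2 + 5×1 + 3×3 = 69
Proposal D: 5×1 + 3×1 + 5×2 + 4×4 + 3×5 + 5×3 + 3×1 = 67
Proposal E: 5×4 + 3×5 + 5×3 + 4×3 + 3×1 + 5×4 + 3×5 = 100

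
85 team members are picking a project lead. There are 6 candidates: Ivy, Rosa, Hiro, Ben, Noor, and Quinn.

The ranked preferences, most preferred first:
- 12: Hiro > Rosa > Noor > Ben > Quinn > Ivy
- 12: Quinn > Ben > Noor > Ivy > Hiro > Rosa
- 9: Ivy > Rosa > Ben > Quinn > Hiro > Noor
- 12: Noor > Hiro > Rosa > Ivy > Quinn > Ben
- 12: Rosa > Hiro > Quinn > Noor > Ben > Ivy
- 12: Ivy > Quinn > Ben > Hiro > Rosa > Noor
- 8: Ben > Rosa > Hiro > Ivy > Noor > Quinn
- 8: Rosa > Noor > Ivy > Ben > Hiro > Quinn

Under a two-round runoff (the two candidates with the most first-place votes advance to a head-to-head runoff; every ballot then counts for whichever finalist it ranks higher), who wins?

Rosa

Round 1 first-place votes: Ivy 21, Rosa 20, Hiro 12, Ben 8, Noor 12, Quinn 12. Ivy and Rosa advance.
Runoff: Ivy is ranked above Rosa on 33 ballots, Rosa above Ivy on 52.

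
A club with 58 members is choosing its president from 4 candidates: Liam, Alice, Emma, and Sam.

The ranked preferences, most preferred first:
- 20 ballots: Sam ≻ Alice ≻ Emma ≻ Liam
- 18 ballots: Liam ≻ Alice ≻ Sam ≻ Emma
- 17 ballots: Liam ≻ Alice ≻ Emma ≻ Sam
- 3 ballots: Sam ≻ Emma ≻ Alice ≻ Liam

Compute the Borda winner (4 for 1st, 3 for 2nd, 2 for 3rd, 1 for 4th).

Alice

Liam: 20×1 + 18×4 + 17×4 + 3×1 = 163
Alice: 20×3 + 18×3 + 17×3 + 3×2 = 171
Emma: 20×2 + 18×1 + 17×2 + 3×3 = 101
Sam: 20×4 + 18×2 + 17×1 + 3×4 = 145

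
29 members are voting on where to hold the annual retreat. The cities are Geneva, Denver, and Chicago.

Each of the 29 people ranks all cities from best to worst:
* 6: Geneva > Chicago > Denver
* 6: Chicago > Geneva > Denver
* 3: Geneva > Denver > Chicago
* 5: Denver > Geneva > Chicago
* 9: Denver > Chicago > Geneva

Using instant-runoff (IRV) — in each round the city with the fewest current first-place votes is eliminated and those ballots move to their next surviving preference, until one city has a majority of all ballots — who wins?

Round 1: Geneva 9, Denver 14, Chicago 6. Chicago eliminated.
Round 2: Geneva 15, Denver 14. Geneva has a majority (≥15).

Geneva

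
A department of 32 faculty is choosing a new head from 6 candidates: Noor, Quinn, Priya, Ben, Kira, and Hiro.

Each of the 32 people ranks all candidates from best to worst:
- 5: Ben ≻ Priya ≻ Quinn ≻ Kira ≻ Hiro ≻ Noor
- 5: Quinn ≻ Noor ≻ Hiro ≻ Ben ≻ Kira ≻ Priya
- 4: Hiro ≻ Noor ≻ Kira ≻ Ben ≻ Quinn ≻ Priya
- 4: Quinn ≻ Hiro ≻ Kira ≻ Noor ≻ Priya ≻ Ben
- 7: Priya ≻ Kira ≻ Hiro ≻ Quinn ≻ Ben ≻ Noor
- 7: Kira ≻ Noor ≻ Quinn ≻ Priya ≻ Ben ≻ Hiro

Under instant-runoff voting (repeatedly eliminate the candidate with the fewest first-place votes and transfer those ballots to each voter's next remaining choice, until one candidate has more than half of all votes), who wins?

Round 1: Noor 0, Quinn 9, Priya 7, Ben 5, Kira 7, Hiro 4. Noor eliminated.
Round 2: Quinn 9, Priya 7, Ben 5, Kira 7, Hiro 4. Hiro eliminated.
Round 3: Quinn 9, Priya 7, Ben 5, Kira 11. Ben eliminated.
Round 4: Quinn 9, Priya 12, Kira 11. Quinn eliminated.
Round 5: Priya 12, Kira 20. Kira has a majority (≥17).

Kira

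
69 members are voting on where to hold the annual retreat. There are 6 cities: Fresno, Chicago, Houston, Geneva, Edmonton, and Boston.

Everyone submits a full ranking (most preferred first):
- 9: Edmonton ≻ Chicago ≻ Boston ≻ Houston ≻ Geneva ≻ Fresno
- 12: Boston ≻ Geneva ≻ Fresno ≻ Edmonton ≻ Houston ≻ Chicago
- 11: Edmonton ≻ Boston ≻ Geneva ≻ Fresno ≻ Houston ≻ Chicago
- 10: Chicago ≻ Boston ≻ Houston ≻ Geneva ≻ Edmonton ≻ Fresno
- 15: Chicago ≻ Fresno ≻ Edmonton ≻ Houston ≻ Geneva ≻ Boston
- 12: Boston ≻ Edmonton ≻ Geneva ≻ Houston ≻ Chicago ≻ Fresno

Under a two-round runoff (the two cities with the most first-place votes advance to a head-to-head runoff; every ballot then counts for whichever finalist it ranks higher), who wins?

Round 1 first-place votes: Fresno 0, Chicago 25, Houston 0, Geneva 0, Edmonton 20, Boston 24. Chicago and Boston advance.
Runoff: Chicago is ranked above Boston on 34 ballots, Boston above Chicago on 35.

Boston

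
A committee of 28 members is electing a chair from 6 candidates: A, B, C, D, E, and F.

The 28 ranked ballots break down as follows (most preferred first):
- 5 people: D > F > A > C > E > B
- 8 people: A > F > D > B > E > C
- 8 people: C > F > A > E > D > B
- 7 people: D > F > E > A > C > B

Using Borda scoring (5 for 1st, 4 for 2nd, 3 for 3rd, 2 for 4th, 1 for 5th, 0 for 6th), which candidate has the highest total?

A: 5×3 + 8×5 + 8×3 + 7×2 = 93
B: 5×0 + 8×2 + 8×0 + 7×0 = 16
C: 5×2 + 8×0 + 8×5 + 7×1 = 57
D: 5×5 + 8×3 + 8×1 + 7×5 = 92
E: 5×1 + 8×1 + 8×2 + 7×3 = 50
F: 5×4 + 8×4 + 8×4 + 7×4 = 112

F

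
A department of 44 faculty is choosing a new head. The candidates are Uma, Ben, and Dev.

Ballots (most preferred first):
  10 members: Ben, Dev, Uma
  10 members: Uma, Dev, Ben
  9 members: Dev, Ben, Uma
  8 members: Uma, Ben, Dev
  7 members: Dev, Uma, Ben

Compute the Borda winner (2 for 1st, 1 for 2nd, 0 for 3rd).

Dev

Uma: 10×0 + 10×2 + 9×0 + 8×2 + 7×1 = 43
Ben: 10×2 + 10×0 + 9×1 + 8×1 + 7×0 = 37
Dev: 10×1 + 10×1 + 9×2 + 8×0 + 7×2 = 52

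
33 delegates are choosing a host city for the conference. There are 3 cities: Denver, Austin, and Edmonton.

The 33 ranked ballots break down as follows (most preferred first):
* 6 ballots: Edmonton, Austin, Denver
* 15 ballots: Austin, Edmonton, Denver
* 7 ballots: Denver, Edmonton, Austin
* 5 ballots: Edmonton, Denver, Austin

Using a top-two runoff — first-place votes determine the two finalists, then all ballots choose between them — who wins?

Edmonton

Round 1 first-place votes: Denver 7, Austin 15, Edmonton 11. Austin and Edmonton advance.
Runoff: Austin is ranked above Edmonton on 15 ballots, Edmonton above Austin on 18.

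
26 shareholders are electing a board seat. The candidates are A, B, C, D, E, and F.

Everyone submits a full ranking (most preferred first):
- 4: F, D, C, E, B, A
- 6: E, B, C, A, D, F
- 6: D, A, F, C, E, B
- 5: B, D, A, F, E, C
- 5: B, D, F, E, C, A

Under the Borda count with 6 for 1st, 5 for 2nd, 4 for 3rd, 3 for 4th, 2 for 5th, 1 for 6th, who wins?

D

A: 4×1 + 6×3 + 6×5 + 5×4 + 5×1 = 77
B: 4×2 + 6×5 + 6×1 + 5×6 + 5×6 = 104
C: 4×4 + 6×4 + 6×3 + 5×1 + 5×2 = 73
D: 4×5 + 6×2 + 6×6 + 5×5 + 5×5 = 118
E: 4×3 + 6×6 + 6×2 + 5×2 + 5×3 = 85
F: 4×6 + 6×1 + 6×4 + 5×3 + 5×4 = 89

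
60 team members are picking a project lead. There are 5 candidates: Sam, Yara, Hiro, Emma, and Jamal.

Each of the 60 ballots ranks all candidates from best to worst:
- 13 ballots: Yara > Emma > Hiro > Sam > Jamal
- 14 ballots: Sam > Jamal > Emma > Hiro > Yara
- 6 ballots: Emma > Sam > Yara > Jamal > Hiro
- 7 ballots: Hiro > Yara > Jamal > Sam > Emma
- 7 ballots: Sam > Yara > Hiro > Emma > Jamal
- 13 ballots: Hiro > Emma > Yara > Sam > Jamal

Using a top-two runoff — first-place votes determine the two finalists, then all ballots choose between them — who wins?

Hiro

Round 1 first-place votes: Sam 21, Yara 13, Hiro 20, Emma 6, Jamal 0. Sam and Hiro advance.
Runoff: Sam is ranked above Hiro on 27 ballots, Hiro above Sam on 33.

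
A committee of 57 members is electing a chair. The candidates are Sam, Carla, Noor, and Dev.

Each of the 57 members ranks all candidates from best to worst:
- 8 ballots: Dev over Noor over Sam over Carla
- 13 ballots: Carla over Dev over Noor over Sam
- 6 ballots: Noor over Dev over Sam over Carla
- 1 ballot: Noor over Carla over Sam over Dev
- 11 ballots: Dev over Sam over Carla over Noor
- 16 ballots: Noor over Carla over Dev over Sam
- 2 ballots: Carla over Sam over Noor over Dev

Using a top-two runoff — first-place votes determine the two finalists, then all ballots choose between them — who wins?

Round 1 first-place votes: Sam 0, Carla 15, Noor 23, Dev 19. Noor and Dev advance.
Runoff: Noor is ranked above Dev on 25 ballots, Dev above Noor on 32.

Dev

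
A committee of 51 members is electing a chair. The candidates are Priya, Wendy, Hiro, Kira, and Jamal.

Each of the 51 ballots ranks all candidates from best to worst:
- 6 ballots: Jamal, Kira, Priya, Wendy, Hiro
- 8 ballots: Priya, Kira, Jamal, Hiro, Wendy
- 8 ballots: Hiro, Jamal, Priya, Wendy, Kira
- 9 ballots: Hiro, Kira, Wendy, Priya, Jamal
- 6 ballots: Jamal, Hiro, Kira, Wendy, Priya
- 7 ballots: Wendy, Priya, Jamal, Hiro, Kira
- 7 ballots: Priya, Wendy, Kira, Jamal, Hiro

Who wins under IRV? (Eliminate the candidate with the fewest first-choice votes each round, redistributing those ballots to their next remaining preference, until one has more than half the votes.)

Round 1: Priya 15, Wendy 7, Hiro 17, Kira 0, Jamal 12. Kira eliminated.
Round 2: Priya 15, Wendy 7, Hiro 17, Jamal 12. Wendy eliminated.
Round 3: Priya 22, Hiro 17, Jamal 12. Jamal eliminated.
Round 4: Priya 28, Hiro 23. Priya has a majority (≥26).

Priya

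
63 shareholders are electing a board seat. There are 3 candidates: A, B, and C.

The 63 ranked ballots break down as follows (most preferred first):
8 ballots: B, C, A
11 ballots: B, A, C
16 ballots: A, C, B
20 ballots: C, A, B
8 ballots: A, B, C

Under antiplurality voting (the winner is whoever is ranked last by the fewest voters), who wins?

Last-place votes: A 8, B 36, C 19.

A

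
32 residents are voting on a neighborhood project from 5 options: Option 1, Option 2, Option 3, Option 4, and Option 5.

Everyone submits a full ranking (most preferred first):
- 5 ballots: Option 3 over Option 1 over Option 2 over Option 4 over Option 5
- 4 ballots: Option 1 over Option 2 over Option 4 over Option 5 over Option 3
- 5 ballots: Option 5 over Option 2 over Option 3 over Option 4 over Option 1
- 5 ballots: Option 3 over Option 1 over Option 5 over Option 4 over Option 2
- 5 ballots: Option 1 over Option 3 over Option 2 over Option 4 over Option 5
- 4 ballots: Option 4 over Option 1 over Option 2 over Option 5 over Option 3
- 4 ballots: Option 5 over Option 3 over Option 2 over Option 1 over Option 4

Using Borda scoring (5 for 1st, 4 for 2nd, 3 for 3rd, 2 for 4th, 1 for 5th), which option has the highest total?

Option 1

Option 1: 5×4 + 4×5 + 5×1 + 5×4 + 5×5 + 4×4 + 4×2 = 114
Option 2: 5×3 + 4×4 + 5×4 + 5×1 + 5×3 + 4×3 + 4×3 = 95
Option 3: 5×5 + 4×1 + 5×3 + 5×5 + 5×4 + 4×1 + 4×4 = 109
Option 4: 5×2 + 4×3 + 5×2 + 5×2 + 5×2 + 4×5 + 4×1 = 76
Option 5: 5×1 + 4×2 + 5×5 + 5×3 + 5×1 + 4×2 + 4×5 = 86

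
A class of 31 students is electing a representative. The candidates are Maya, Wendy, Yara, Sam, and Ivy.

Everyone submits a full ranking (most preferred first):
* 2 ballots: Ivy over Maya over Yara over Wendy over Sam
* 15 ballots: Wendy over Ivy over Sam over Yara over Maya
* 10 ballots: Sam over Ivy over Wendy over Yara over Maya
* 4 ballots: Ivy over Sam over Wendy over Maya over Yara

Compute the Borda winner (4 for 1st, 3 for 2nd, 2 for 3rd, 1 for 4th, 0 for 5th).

Maya: 2×3 + 15×0 + 10×0 + 4×1 = 10
Wendy: 2×1 + 15×4 + 10×2 + 4×2 = 90
Yara: 2×2 + 15×1 + 10×1 + 4×0 = 29
Sam: 2×0 + 15×2 + 10×4 + 4×3 = 82
Ivy: 2×4 + 15×3 + 10×3 + 4×4 = 99

Ivy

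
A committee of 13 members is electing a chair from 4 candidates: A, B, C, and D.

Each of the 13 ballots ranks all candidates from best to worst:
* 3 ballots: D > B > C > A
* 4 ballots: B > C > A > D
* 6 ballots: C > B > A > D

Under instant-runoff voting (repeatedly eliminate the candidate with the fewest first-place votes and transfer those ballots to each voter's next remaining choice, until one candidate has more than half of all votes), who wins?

Round 1: A 0, B 4, C 6, D 3. A eliminated.
Round 2: B 4, C 6, D 3. D eliminated.
Round 3: B 7, C 6. B has a majority (≥7).

B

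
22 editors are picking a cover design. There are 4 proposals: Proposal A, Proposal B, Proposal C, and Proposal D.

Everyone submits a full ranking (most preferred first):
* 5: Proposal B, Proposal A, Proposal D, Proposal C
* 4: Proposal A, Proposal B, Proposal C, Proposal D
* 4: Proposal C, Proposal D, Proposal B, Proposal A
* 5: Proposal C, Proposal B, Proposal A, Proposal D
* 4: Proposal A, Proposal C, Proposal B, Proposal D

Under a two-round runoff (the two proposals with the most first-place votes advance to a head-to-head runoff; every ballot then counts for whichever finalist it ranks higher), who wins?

Proposal A

Round 1 first-place votes: Proposal A 8, Proposal B 5, Proposal C 9, Proposal D 0. Proposal C and Proposal A advance.
Runoff: Proposal C is ranked above Proposal A on 9 ballots, Proposal A above Proposal C on 13.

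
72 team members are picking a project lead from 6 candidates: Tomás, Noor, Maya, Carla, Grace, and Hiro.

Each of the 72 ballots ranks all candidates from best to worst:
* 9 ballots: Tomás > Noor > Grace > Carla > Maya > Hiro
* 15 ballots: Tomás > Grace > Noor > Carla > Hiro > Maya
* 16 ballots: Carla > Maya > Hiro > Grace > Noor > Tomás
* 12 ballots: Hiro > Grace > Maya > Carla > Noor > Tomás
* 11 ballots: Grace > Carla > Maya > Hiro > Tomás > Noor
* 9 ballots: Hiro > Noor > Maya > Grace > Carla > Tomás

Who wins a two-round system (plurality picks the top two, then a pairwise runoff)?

Round 1 first-place votes: Tomás 24, Noor 0, Maya 0, Carla 16, Grace 11, Hiro 21. Tomás and Hiro advance.
Runoff: Tomás is ranked above Hiro on 24 ballots, Hiro above Tomás on 48.

Hiro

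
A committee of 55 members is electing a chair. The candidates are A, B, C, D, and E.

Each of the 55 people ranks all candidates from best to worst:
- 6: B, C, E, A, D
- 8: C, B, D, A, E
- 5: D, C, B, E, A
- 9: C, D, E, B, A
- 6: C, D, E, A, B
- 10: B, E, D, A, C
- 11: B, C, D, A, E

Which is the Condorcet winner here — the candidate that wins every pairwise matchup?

C vs A: 45–10
C vs B: 28–27
C vs D: 40–15
C vs E: 45–10
C beats every other candidate.

C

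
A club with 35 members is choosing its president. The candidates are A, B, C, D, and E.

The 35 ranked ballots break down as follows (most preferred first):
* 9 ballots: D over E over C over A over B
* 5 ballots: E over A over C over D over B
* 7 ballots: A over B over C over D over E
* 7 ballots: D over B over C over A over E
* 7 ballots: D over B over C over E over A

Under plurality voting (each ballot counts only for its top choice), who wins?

First-place votes: A 7, B 0, C 0, D 23, E 5.

D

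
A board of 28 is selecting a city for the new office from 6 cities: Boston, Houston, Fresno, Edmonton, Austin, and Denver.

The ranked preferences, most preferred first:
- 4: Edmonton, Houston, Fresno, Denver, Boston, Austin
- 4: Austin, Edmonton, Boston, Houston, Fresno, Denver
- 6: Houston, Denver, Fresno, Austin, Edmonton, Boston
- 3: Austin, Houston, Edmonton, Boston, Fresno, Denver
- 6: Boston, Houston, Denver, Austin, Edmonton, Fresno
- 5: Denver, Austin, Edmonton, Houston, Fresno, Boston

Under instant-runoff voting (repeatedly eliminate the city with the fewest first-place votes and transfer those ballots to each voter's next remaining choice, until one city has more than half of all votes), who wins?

Houston

Round 1: Boston 6, Houston 6, Fresno 0, Edmonton 4, Austin 7, Denver 5. Fresno eliminated.
Round 2: Boston 6, Houston 6, Edmonton 4, Austin 7, Denver 5. Edmonton eliminated.
Round 3: Boston 6, Houston 10, Austin 7, Denver 5. Denver eliminated.
Round 4: Boston 6, Houston 10, Austin 12. Boston eliminated.
Round 5: Houston 16, Austin 12. Houston has a majority (≥15).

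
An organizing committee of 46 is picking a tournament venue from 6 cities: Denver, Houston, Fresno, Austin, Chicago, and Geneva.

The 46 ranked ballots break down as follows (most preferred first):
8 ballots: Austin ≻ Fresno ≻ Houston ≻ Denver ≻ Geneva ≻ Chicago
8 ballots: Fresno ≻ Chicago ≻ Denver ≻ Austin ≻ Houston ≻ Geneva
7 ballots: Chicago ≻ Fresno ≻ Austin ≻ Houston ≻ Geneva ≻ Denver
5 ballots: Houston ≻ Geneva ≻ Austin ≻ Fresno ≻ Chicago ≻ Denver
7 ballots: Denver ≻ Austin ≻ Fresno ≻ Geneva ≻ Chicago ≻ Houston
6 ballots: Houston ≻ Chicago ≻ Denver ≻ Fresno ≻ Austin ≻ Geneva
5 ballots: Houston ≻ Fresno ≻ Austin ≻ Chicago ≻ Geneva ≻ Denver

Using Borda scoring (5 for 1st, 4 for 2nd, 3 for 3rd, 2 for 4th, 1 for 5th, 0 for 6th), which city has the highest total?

Denver: 8×2 + 8×3 + 7×0 + 5×0 + 7×5 + 6×3 + 5×0 = 93
Houston: 8×3 + 8×1 + 7×2 + 5×5 + 7×0 + 6×5 + 5×5 = 126
Fresno: 8×4 + 8×5 + 7×4 + 5×2 + 7×3 + 6×2 + 5×4 = 163
Austin: 8×5 + 8×2 + 7×3 + 5×3 + 7×4 + 6×1 + 5×3 = 141
Chicago: 8×0 + 8×4 + 7×5 + 5×1 + 7×1 + 6×4 + 5×2 = 113
Geneva: 8×1 + 8×0 + 7×1 + 5×4 + 7×2 + 6×0 + 5×1 = 54

Fresno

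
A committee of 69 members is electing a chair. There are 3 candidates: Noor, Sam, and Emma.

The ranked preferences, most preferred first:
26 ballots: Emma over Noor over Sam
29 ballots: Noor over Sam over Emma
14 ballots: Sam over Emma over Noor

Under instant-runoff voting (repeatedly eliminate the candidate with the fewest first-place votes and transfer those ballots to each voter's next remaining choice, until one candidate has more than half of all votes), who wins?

Emma

Round 1: Noor 29, Sam 14, Emma 26. Sam eliminated.
Round 2: Noor 29, Emma 40. Emma has a majority (≥35).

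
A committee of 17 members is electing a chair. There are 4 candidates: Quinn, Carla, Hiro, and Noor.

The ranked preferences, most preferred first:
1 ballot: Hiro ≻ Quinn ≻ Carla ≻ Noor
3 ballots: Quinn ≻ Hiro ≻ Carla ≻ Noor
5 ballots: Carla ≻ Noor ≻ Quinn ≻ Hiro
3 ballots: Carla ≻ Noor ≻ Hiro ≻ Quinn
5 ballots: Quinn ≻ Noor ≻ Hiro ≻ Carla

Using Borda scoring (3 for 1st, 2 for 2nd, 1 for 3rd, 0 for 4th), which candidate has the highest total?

Quinn: 1×2 + 3×3 + 5×1 + 3×0 + 5×3 = 31
Carla: 1×1 + 3×1 + 5×3 + 3×3 + 5×0 = 28
Hiro: 1×3 + 3×2 + 5×0 + 3×1 + 5×1 = 17
Noor: 1×0 + 3×0 + 5×2 + 3×2 + 5×2 = 26

Quinn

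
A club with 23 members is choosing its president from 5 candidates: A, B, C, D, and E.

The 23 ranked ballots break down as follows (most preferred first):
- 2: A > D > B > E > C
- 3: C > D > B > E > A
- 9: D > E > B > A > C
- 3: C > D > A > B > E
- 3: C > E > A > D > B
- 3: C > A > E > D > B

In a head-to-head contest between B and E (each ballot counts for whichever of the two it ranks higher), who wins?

B is ranked above E on 8 ballots; E above B on 15.

E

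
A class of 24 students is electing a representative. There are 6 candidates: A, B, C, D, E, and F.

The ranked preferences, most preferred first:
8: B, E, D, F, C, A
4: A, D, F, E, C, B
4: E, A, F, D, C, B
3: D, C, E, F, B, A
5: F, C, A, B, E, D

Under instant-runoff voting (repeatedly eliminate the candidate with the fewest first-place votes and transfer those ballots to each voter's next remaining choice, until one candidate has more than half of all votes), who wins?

F

Round 1: A 4, B 8, C 0, D 3, E 4, F 5. C eliminated.
Round 2: A 4, B 8, D 3, E 4, F 5. D eliminated.
Round 3: A 4, B 8, E 7, F 5. A eliminated.
Round 4: B 8, E 7, F 9. E eliminated.
Round 5: B 8, F 16. F has a majority (≥13).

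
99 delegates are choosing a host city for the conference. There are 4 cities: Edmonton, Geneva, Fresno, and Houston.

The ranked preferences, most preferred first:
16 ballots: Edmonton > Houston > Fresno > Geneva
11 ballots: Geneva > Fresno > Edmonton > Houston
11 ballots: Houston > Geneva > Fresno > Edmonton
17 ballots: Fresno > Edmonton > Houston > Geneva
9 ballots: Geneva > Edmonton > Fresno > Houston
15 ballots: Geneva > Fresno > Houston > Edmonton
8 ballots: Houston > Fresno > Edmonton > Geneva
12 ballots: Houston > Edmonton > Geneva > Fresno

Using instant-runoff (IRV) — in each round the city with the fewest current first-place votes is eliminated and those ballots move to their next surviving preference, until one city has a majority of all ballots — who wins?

Houston

Round 1: Edmonton 16, Geneva 35, Fresno 17, Houston 31. Edmonton eliminated.
Round 2: Geneva 35, Fresno 17, Houston 47. Fresno eliminated.
Round 3: Geneva 35, Houston 64. Houston has a majority (≥50).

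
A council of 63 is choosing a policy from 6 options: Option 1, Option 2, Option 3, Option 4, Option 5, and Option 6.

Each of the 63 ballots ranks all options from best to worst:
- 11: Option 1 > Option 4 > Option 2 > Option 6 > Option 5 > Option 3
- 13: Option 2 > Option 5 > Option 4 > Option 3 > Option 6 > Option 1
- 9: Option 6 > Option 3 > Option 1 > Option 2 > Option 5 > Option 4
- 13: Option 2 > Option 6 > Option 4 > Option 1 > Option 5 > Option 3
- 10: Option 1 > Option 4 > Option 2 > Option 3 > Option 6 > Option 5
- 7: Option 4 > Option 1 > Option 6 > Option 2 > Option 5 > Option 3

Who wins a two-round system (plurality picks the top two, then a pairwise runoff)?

Option 1

Round 1 first-place votes: Option 1 21, Option 2 26, Option 3 0, Option 4 7, Option 5 0, Option 6 9. Option 2 and Option 1 advance.
Runoff: Option 2 is ranked above Option 1 on 26 ballots, Option 1 above Option 2 on 37.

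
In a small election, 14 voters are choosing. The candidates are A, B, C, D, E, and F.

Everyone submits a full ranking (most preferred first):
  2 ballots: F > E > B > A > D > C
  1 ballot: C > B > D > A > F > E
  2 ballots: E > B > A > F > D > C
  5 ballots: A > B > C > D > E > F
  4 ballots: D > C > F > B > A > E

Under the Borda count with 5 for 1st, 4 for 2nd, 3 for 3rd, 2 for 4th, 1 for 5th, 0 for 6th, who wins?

A: 2×2 + 1×2 + 2×3 + 5×5 + 4×1 = 41
B: 2×3 + 1×4 + 2×4 + 5×4 + 4×2 = 46
C: 2×0 + 1×5 + 2×0 + 5×3 + 4×4 = 36
D: 2×1 + 1×3 + 2×1 + 5×2 + 4×5 = 37
E: 2×4 + 1×0 + 2×5 + 5×1 + 4×0 = 23
F: 2×5 + 1×1 + 2×2 + 5×0 + 4×3 = 27

B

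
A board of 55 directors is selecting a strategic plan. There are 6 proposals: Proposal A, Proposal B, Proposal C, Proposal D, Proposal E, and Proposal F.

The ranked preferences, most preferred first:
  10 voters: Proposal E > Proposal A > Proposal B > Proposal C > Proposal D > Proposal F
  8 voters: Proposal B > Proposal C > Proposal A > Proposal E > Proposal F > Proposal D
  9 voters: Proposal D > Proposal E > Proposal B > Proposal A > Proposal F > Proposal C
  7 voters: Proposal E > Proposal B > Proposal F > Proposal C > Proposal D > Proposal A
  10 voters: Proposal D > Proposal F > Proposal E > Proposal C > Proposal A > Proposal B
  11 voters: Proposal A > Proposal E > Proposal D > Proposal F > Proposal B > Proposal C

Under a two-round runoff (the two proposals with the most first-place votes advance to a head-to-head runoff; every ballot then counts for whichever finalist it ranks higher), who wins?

Proposal E

Round 1 first-place votes: Proposal A 11, Proposal B 8, Proposal C 0, Proposal D 19, Proposal E 17, Proposal F 0. Proposal D and Proposal E advance.
Runoff: Proposal D is ranked above Proposal E on 19 ballots, Proposal E above Proposal D on 36.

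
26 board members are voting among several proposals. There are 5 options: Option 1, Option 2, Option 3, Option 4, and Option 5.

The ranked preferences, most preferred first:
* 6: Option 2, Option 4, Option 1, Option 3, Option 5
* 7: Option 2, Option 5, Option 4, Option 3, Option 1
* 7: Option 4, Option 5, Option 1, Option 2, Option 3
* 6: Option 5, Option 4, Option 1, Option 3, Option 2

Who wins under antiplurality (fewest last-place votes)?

Last-place votes: Option 1 7, Option 2 6, Option 3 7, Option 4 0, Option 5 6.

Option 4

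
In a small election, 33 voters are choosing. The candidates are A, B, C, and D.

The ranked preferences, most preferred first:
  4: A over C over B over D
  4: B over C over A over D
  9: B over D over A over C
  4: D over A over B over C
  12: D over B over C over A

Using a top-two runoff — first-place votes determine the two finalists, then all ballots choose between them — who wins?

Round 1 first-place votes: A 4, B 13, C 0, D 16. D and B advance.
Runoff: D is ranked above B on 16 ballots, B above D on 17.

B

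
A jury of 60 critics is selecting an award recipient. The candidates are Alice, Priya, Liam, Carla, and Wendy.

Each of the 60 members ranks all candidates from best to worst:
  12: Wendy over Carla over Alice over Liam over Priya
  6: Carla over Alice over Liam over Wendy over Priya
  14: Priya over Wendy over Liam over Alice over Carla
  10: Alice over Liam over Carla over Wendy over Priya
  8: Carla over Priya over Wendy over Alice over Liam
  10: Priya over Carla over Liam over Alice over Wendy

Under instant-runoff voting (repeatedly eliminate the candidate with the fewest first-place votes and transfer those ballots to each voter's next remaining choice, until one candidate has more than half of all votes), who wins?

Round 1: Alice 10, Priya 24, Liam 0, Carla 14, Wendy 12. Liam eliminated.
Round 2: Alice 10, Priya 24, Carla 14, Wendy 12. Alice eliminated.
Round 3: Priya 24, Carla 24, Wendy 12. Wendy eliminated.
Round 4: Priya 24, Carla 36. Carla has a majority (≥31).

Carla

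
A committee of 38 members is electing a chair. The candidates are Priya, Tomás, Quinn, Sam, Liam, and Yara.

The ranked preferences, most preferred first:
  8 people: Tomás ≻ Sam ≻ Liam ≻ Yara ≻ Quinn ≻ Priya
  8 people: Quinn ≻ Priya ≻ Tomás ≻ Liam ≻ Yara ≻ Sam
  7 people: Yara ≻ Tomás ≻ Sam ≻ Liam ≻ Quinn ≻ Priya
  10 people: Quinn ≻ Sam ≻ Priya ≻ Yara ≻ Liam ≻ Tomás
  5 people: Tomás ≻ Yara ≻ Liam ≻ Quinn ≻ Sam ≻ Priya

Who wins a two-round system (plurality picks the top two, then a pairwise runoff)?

Tomás

Round 1 first-place votes: Priya 0, Tomás 13, Quinn 18, Sam 0, Liam 0, Yara 7. Quinn and Tomás advance.
Runoff: Quinn is ranked above Tomás on 18 ballots, Tomás above Quinn on 20.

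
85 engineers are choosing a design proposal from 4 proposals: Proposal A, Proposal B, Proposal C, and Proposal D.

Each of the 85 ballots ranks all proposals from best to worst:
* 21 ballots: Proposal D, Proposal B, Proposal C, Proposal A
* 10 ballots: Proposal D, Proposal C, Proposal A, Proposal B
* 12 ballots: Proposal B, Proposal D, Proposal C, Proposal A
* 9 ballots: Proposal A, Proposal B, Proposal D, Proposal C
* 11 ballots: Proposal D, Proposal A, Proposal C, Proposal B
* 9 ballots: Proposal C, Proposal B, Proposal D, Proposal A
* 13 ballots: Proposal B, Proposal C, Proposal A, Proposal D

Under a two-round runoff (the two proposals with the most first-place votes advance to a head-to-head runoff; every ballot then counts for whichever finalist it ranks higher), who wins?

Proposal B

Round 1 first-place votes: Proposal A 9, Proposal B 25, Proposal C 9, Proposal D 42. Proposal D and Proposal B advance.
Runoff: Proposal D is ranked above Proposal B on 42 ballots, Proposal B above Proposal D on 43.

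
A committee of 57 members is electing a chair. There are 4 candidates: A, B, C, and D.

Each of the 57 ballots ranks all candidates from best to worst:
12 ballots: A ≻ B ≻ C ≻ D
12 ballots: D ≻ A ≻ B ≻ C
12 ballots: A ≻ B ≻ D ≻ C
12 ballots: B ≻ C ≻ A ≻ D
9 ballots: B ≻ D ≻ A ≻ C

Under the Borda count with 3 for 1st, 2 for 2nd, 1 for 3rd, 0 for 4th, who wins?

B

A: 12×3 + 12×2 + 12×3 + 12×1 + 9×1 = 117
B: 12×2 + 12×1 + 12×2 + 12×3 + 9×3 = 123
C: 12×1 + 12×0 + 12×0 + 12×2 + 9×0 = 36
D: 12×0 + 12×3 + 12×1 + 12×0 + 9×2 = 66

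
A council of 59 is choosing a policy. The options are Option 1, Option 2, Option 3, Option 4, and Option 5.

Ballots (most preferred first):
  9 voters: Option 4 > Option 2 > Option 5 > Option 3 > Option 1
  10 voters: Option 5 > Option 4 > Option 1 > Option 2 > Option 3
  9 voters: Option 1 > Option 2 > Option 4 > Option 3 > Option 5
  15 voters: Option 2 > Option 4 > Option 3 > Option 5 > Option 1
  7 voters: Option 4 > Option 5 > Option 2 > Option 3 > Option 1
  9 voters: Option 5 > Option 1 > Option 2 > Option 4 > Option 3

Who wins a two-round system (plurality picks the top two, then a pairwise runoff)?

Option 4

Round 1 first-place votes: Option 1 9, Option 2 15, Option 3 0, Option 4 16, Option 5 19. Option 5 and Option 4 advance.
Runoff: Option 5 is ranked above Option 4 on 19 ballots, Option 4 above Option 5 on 40.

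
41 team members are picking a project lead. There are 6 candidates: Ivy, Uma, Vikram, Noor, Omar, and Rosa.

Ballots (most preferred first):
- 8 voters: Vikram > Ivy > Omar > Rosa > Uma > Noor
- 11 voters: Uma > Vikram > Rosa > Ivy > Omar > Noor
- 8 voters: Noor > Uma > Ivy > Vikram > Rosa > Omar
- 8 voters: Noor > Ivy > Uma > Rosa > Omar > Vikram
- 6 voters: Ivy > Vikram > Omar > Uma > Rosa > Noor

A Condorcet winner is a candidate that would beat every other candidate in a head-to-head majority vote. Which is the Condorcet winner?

Ivy

Ivy vs Uma: 22–19
Ivy vs Vikram: 22–19
Ivy vs Noor: 25–16
Ivy vs Omar: 41–0
Ivy vs Rosa: 30–11
Ivy beats every other candidate.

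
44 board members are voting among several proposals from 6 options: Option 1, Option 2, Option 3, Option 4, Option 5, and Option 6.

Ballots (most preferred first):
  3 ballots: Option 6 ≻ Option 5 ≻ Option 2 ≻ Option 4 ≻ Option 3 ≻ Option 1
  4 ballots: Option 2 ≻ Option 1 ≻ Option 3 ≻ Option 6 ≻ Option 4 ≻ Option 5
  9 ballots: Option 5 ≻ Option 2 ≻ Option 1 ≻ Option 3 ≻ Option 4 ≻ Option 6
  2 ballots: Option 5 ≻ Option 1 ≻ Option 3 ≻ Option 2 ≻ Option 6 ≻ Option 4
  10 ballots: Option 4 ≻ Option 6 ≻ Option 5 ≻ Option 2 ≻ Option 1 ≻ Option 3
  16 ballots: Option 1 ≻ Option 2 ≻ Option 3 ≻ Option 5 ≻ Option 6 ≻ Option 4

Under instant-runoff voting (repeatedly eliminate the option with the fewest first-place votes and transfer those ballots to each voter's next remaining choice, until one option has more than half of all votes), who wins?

Option 5

Round 1: Option 1 16, Option 2 4, Option 3 0, Option 4 10, Option 5 11, Option 6 3. Option 3 eliminated.
Round 2: Option 1 16, Option 2 4, Option 4 10, Option 5 11, Option 6 3. Option 6 eliminated.
Round 3: Option 1 16, Option 2 4, Option 4 10, Option 5 14. Option 2 eliminated.
Round 4: Option 1 20, Option 4 10, Option 5 14. Option 4 eliminated.
Round 5: Option 1 20, Option 5 24. Option 5 has a majority (≥23).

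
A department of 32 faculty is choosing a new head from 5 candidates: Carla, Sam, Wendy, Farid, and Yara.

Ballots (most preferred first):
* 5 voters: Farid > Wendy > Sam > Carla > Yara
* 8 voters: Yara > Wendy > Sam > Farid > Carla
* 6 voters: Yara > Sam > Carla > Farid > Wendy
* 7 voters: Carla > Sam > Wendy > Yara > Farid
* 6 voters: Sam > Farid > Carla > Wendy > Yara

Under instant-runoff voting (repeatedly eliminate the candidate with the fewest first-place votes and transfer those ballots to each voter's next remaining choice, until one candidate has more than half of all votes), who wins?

Round 1: Carla 7, Sam 6, Wendy 0, Farid 5, Yara 14. Wendy eliminated.
Round 2: Carla 7, Sam 6, Farid 5, Yara 14. Farid eliminated.
Round 3: Carla 7, Sam 11, Yara 14. Carla eliminated.
Round 4: Sam 18, Yara 14. Sam has a majority (≥17).

Sam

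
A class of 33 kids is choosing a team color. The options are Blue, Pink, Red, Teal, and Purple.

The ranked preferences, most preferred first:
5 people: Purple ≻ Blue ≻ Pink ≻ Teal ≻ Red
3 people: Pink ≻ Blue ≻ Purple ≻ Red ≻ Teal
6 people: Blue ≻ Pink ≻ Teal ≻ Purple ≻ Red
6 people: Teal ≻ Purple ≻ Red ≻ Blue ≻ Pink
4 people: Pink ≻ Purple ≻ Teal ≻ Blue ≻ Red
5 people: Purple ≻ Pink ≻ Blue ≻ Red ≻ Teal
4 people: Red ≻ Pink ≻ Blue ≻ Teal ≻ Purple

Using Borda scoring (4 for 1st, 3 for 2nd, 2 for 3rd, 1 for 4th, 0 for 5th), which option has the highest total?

Pink

Blue: 5×3 + 3×3 + 6×4 + 6×1 + 4×1 + 5×2 + 4×2 = 76
Pink: 5×2 + 3×4 + 6×3 + 6×0 + 4×4 + 5×3 + 4×3 = 83
Red: 5×0 + 3×1 + 6×0 + 6×2 + 4×0 + 5×1 + 4×4 = 36
Teal: 5×1 + 3×0 + 6×2 + 6×4 + 4×2 + 5×0 + 4×1 = 53
Purple: 5×4 + 3×2 + 6×1 + 6×3 + 4×3 + 5×4 + 4×0 = 82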